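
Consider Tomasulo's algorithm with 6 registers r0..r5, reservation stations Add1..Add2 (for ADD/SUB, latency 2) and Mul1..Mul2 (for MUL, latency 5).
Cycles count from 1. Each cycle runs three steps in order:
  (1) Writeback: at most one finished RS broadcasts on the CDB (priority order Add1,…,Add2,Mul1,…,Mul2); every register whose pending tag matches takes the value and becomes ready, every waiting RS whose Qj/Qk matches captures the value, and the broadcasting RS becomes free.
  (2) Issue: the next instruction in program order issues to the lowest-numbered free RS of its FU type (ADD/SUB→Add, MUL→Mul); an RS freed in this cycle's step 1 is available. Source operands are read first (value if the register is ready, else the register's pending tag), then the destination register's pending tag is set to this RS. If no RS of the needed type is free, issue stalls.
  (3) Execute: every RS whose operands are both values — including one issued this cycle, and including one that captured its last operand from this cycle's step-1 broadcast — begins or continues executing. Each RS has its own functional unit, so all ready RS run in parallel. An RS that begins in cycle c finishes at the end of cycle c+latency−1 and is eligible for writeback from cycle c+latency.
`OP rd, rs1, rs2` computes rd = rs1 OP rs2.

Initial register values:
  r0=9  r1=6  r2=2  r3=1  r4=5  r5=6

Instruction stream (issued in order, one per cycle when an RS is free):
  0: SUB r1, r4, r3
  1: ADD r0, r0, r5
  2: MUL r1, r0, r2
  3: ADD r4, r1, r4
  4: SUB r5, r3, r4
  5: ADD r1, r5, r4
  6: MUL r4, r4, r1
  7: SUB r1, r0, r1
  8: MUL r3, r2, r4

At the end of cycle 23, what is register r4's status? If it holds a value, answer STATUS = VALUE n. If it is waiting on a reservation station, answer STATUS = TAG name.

c1: issue SUB r1<-Add1 | r0:9,r1:Add1,r2:2,r3:1,r4:5,r5:6
c2: issue ADD r0<-Add2 | r0:Add2,r1:Add1,r2:2,r3:1,r4:5,r5:6
c3: CDB Add1=4; issue MUL r1<-Mul1 | r0:Add2,r1:Mul1,r2:2,r3:1,r4:5,r5:6
c4: CDB Add2=15; issue ADD r4<-Add1 | r0:15,r1:Mul1,r2:2,r3:1,r4:Add1,r5:6
c5: issue SUB r5<-Add2 | r0:15,r1:Mul1,r2:2,r3:1,r4:Add1,r5:Add2
c6: stall | r0:15,r1:Mul1,r2:2,r3:1,r4:Add1,r5:Add2
c7: stall | r0:15,r1:Mul1,r2:2,r3:1,r4:Add1,r5:Add2
c8: stall | r0:15,r1:Mul1,r2:2,r3:1,r4:Add1,r5:Add2
c9: CDB Mul1=30; stall | r0:15,r1:30,r2:2,r3:1,r4:Add1,r5:Add2
c10: stall | r0:15,r1:30,r2:2,r3:1,r4:Add1,r5:Add2
c11: CDB Add1=35; issue ADD r1<-Add1 | r0:15,r1:Add1,r2:2,r3:1,r4:35,r5:Add2
c12: issue MUL r4<-Mul1 | r0:15,r1:Add1,r2:2,r3:1,r4:Mul1,r5:Add2
c13: CDB Add2=-34; issue SUB r1<-Add2 | r0:15,r1:Add2,r2:2,r3:1,r4:Mul1,r5:-34
c14: issue MUL r3<-Mul2 | r0:15,r1:Add2,r2:2,r3:Mul2,r4:Mul1,r5:-34
c15: CDB Add1=1 | r0:15,r1:Add2,r2:2,r3:Mul2,r4:Mul1,r5:-34
c16: - | r0:15,r1:Add2,r2:2,r3:Mul2,r4:Mul1,r5:-34
c17: CDB Add2=14 | r0:15,r1:14,r2:2,r3:Mul2,r4:Mul1,r5:-34
c18: - | r0:15,r1:14,r2:2,r3:Mul2,r4:Mul1,r5:-34
c19: - | r0:15,r1:14,r2:2,r3:Mul2,r4:Mul1,r5:-34
c20: CDB Mul1=35 | r0:15,r1:14,r2:2,r3:Mul2,r4:35,r5:-34
c21: - | r0:15,r1:14,r2:2,r3:Mul2,r4:35,r5:-34
c22: - | r0:15,r1:14,r2:2,r3:Mul2,r4:35,r5:-34
c23: - | r0:15,r1:14,r2:2,r3:Mul2,r4:35,r5:-34

STATUS = VALUE 35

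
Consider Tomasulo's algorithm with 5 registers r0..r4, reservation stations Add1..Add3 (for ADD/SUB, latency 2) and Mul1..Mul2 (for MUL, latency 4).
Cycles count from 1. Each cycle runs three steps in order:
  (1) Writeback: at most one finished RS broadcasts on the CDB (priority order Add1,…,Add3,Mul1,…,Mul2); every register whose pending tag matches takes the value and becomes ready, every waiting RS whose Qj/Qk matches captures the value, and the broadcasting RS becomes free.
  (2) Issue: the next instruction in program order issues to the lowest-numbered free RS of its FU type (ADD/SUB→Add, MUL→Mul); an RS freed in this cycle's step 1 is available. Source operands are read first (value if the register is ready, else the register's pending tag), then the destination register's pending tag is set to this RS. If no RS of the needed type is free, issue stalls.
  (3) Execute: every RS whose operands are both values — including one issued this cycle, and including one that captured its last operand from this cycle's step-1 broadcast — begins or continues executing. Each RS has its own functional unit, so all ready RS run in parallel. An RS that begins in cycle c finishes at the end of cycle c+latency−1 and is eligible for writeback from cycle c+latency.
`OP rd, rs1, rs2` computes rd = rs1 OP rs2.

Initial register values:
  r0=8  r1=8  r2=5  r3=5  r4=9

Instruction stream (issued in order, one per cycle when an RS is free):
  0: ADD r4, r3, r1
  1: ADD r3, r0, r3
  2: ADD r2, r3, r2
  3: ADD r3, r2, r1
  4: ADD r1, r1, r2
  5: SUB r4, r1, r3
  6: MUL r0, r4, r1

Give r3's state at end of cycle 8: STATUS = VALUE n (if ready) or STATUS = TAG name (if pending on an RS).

c1: issue ADD r4<-Add1 | r0:8,r1:8,r2:5,r3:5,r4:Add1
c2: issue ADD r3<-Add2 | r0:8,r1:8,r2:5,r3:Add2,r4:Add1
c3: CDB Add1=13; issue ADD r2<-Add1 | r0:8,r1:8,r2:Add1,r3:Add2,r4:13
c4: CDB Add2=13; issue ADD r3<-Add2 | r0:8,r1:8,r2:Add1,r3:Add2,r4:13
c5: issue ADD r1<-Add3 | r0:8,r1:Add3,r2:Add1,r3:Add2,r4:13
c6: CDB Add1=18; issue SUB r4<-Add1 | r0:8,r1:Add3,r2:18,r3:Add2,r4:Add1
c7: issue MUL r0<-Mul1 | r0:Mul1,r1:Add3,r2:18,r3:Add2,r4:Add1
c8: CDB Add2=26 | r0:Mul1,r1:Add3,r2:18,r3:26,r4:Add1

STATUS = VALUE 26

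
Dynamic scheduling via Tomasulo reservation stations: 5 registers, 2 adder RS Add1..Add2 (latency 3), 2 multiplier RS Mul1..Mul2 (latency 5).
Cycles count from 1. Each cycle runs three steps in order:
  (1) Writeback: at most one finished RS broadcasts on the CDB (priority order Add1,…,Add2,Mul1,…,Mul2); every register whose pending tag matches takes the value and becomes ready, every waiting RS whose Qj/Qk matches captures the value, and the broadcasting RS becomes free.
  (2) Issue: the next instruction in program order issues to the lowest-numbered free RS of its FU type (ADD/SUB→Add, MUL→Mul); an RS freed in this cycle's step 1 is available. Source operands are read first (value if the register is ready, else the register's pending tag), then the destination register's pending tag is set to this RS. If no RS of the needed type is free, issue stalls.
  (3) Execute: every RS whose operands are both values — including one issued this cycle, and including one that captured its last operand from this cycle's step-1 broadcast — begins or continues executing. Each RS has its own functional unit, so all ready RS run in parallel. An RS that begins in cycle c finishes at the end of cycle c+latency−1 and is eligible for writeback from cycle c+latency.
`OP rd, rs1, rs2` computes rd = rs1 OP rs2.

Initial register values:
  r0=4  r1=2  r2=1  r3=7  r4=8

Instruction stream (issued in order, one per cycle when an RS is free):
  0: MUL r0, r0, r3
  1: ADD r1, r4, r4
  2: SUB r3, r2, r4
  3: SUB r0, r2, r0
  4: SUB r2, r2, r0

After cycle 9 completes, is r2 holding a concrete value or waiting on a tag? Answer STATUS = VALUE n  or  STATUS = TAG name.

STATUS = TAG Add2

c1: issue MUL r0<-Mul1 | r0:Mul1,r1:2,r2:1,r3:7,r4:8
c2: issue ADD r1<-Add1 | r0:Mul1,r1:Add1,r2:1,r3:7,r4:8
c3: issue SUB r3<-Add2 | r0:Mul1,r1:Add1,r2:1,r3:Add2,r4:8
c4: stall | r0:Mul1,r1:Add1,r2:1,r3:Add2,r4:8
c5: CDB Add1=16; issue SUB r0<-Add1 | r0:Add1,r1:16,r2:1,r3:Add2,r4:8
c6: CDB Add2=-7; issue SUB r2<-Add2 | r0:Add1,r1:16,r2:Add2,r3:-7,r4:8
c7: CDB Mul1=28 | r0:Add1,r1:16,r2:Add2,r3:-7,r4:8
c8: - | r0:Add1,r1:16,r2:Add2,r3:-7,r4:8
c9: - | r0:Add1,r1:16,r2:Add2,r3:-7,r4:8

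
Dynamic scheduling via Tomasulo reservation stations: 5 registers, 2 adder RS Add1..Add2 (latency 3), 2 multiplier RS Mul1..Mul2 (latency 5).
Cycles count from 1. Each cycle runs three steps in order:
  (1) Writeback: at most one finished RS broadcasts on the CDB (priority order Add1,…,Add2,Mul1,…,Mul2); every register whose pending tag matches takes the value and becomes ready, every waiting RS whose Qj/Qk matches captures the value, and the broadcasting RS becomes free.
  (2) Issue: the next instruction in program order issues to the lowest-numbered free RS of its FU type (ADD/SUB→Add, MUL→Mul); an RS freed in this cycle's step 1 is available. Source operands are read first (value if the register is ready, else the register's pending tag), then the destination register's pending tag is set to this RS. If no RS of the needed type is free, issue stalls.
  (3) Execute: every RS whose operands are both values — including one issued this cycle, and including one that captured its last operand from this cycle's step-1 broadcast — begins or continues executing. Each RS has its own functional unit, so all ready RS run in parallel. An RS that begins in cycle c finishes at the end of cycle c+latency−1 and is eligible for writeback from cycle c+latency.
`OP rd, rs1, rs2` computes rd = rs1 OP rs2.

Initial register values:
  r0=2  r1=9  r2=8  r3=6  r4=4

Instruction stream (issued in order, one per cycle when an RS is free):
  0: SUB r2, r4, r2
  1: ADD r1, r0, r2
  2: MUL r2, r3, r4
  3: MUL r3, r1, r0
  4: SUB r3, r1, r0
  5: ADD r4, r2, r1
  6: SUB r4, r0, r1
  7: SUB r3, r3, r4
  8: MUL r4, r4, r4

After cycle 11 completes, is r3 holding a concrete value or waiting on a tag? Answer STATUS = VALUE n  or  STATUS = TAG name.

c1: issue SUB r2<-Add1 | r0:2,r1:9,r2:Add1,r3:6,r4:4
c2: issue ADD r1<-Add2 | r0:2,r1:Add2,r2:Add1,r3:6,r4:4
c3: issue MUL r2<-Mul1 | r0:2,r1:Add2,r2:Mul1,r3:6,r4:4
c4: CDB Add1=-4; issue MUL r3<-Mul2 | r0:2,r1:Add2,r2:Mul1,r3:Mul2,r4:4
c5: issue SUB r3<-Add1 | r0:2,r1:Add2,r2:Mul1,r3:Add1,r4:4
c6: stall | r0:2,r1:Add2,r2:Mul1,r3:Add1,r4:4
c7: CDB Add2=-2; issue ADD r4<-Add2 | r0:2,r1:-2,r2:Mul1,r3:Add1,r4:Add2
c8: CDB Mul1=24; stall | r0:2,r1:-2,r2:24,r3:Add1,r4:Add2
c9: stall | r0:2,r1:-2,r2:24,r3:Add1,r4:Add2
c10: CDB Add1=-4; issue SUB r4<-Add1 | r0:2,r1:-2,r2:24,r3:-4,r4:Add1
c11: CDB Add2=22; issue SUB r3<-Add2 | r0:2,r1:-2,r2:24,r3:Add2,r4:Add1

STATUS = TAG Add2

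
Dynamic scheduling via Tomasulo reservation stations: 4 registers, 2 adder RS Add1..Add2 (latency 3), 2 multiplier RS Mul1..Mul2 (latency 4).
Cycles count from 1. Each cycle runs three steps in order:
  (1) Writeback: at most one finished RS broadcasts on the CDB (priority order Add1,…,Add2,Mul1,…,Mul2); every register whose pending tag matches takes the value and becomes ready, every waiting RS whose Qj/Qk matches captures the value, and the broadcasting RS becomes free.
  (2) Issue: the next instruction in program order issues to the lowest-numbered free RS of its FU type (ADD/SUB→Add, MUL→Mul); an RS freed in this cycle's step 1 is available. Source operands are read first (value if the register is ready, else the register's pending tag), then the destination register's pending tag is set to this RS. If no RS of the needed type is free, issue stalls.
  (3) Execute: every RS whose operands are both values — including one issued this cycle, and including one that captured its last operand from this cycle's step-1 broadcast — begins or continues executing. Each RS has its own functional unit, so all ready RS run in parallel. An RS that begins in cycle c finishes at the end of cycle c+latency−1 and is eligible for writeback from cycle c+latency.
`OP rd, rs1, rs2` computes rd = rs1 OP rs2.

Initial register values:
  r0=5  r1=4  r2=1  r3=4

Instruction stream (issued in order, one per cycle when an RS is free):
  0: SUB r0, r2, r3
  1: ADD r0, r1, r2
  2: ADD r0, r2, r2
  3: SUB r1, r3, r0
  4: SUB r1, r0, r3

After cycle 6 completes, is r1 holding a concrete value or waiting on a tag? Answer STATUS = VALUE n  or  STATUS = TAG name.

cycle 1: issue SUB r0<-Add1 // r0:Add1,r1:4,r2:1,r3:4
cycle 2: issue ADD r0<-Add2 // r0:Add2,r1:4,r2:1,r3:4
cycle 3: stall // r0:Add2,r1:4,r2:1,r3:4
cycle 4: CDB Add1=-3; issue ADD r0<-Add1 // r0:Add1,r1:4,r2:1,r3:4
cycle 5: CDB Add2=5; issue SUB r1<-Add2 // r0:Add1,r1:Add2,r2:1,r3:4
cycle 6: stall // r0:Add1,r1:Add2,r2:1,r3:4

STATUS = TAG Add2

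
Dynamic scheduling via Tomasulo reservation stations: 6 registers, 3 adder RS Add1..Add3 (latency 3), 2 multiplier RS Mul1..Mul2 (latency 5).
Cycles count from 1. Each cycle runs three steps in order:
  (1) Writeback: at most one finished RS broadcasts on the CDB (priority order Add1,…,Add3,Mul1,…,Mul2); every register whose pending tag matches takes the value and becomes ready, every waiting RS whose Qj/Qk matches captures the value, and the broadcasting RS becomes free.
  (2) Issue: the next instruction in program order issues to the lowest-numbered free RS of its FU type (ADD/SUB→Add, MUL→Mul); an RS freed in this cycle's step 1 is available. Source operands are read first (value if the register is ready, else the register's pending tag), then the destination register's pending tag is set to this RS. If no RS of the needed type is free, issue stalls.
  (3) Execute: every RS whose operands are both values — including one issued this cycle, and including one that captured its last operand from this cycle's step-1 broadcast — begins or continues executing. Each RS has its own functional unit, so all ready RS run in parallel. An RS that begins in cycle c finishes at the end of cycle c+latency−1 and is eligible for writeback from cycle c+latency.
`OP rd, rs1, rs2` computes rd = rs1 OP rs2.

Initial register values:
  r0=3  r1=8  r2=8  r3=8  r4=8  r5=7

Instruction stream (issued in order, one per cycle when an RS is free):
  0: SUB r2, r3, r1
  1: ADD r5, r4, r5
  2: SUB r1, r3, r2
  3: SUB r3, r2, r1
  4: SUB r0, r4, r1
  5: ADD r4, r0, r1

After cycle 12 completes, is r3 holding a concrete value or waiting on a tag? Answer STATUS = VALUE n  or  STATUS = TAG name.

  c1: issue SUB r2<-Add1  regs: r0:3,r1:8,r2:Add1,r3:8,r4:8,r5:7
  c2: issue ADD r5<-Add2  regs: r0:3,r1:8,r2:Add1,r3:8,r4:8,r5:Add2
  c3: issue SUB r1<-Add3  regs: r0:3,r1:Add3,r2:Add1,r3:8,r4:8,r5:Add2
  c4: CDB Add1=0; issue SUB r3<-Add1  regs: r0:3,r1:Add3,r2:0,r3:Add1,r4:8,r5:Add2
  c5: CDB Add2=15; issue SUB r0<-Add2  regs: r0:Add2,r1:Add3,r2:0,r3:Add1,r4:8,r5:15
  c6: stall  regs: r0:Add2,r1:Add3,r2:0,r3:Add1,r4:8,r5:15
  c7: CDB Add3=8; issue ADD r4<-Add3  regs: r0:Add2,r1:8,r2:0,r3:Add1,r4:Add3,r5:15
  c8: -  regs: r0:Add2,r1:8,r2:0,r3:Add1,r4:Add3,r5:15
  c9: -  regs: r0:Add2,r1:8,r2:0,r3:Add1,r4:Add3,r5:15
  c10: CDB Add1=-8  regs: r0:Add2,r1:8,r2:0,r3:-8,r4:Add3,r5:15
  c11: CDB Add2=0  regs: r0:0,r1:8,r2:0,r3:-8,r4:Add3,r5:15
  c12: -  regs: r0:0,r1:8,r2:0,r3:-8,r4:Add3,r5:15

STATUS = VALUE -8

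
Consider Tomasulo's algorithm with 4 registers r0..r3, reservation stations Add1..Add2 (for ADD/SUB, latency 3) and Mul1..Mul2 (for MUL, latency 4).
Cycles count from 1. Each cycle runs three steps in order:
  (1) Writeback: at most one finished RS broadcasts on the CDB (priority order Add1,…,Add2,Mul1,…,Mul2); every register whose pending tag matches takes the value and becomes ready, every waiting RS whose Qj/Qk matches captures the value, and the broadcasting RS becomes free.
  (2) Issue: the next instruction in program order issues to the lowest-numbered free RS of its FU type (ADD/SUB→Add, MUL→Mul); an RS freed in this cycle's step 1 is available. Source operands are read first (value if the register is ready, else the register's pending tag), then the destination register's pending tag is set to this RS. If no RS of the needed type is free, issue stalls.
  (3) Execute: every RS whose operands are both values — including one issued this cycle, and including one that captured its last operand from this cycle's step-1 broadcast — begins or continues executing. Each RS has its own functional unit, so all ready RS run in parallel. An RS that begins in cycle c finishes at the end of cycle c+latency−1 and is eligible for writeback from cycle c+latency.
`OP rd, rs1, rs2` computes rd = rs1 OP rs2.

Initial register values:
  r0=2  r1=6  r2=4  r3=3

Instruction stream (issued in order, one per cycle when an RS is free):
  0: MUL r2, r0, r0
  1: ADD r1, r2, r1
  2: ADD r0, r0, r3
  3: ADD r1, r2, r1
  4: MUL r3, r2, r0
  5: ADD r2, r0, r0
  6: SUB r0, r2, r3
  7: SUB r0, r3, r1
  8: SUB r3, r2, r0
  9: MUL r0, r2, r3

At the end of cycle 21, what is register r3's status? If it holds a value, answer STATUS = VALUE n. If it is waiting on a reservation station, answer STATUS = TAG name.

STATUS = VALUE 4

  c1: issue MUL r2<-Mul1  regs: r0:2,r1:6,r2:Mul1,r3:3
  c2: issue ADD r1<-Add1  regs: r0:2,r1:Add1,r2:Mul1,r3:3
  c3: issue ADD r0<-Add2  regs: r0:Add2,r1:Add1,r2:Mul1,r3:3
  c4: stall  regs: r0:Add2,r1:Add1,r2:Mul1,r3:3
  c5: CDB Mul1=4; stall  regs: r0:Add2,r1:Add1,r2:4,r3:3
  c6: CDB Add2=5; issue ADD r1<-Add2  regs: r0:5,r1:Add2,r2:4,r3:3
  c7: issue MUL r3<-Mul1  regs: r0:5,r1:Add2,r2:4,r3:Mul1
  c8: CDB Add1=10; issue ADD r2<-Add1  regs: r0:5,r1:Add2,r2:Add1,r3:Mul1
  c9: stall  regs: r0:5,r1:Add2,r2:Add1,r3:Mul1
  c10: stall  regs: r0:5,r1:Add2,r2:Add1,r3:Mul1
  c11: CDB Add1=10; issue SUB r0<-Add1  regs: r0:Add1,r1:Add2,r2:10,r3:Mul1
  c12: CDB Add2=14; issue SUB r0<-Add2  regs: r0:Add2,r1:14,r2:10,r3:Mul1
  c13: CDB Mul1=20; stall  regs: r0:Add2,r1:14,r2:10,r3:20
  c14: stall  regs: r0:Add2,r1:14,r2:10,r3:20
  c15: stall  regs: r0:Add2,r1:14,r2:10,r3:20
  c16: CDB Add1=-10; issue SUB r3<-Add1  regs: r0:Add2,r1:14,r2:10,r3:Add1
  c17: CDB Add2=6; issue MUL r0<-Mul1  regs: r0:Mul1,r1:14,r2:10,r3:Add1
  c18: -  regs: r0:Mul1,r1:14,r2:10,r3:Add1
  c19: -  regs: r0:Mul1,r1:14,r2:10,r3:Add1
  c20: CDB Add1=4  regs: r0:Mul1,r1:14,r2:10,r3:4
  c21: -  regs: r0:Mul1,r1:14,r2:10,r3:4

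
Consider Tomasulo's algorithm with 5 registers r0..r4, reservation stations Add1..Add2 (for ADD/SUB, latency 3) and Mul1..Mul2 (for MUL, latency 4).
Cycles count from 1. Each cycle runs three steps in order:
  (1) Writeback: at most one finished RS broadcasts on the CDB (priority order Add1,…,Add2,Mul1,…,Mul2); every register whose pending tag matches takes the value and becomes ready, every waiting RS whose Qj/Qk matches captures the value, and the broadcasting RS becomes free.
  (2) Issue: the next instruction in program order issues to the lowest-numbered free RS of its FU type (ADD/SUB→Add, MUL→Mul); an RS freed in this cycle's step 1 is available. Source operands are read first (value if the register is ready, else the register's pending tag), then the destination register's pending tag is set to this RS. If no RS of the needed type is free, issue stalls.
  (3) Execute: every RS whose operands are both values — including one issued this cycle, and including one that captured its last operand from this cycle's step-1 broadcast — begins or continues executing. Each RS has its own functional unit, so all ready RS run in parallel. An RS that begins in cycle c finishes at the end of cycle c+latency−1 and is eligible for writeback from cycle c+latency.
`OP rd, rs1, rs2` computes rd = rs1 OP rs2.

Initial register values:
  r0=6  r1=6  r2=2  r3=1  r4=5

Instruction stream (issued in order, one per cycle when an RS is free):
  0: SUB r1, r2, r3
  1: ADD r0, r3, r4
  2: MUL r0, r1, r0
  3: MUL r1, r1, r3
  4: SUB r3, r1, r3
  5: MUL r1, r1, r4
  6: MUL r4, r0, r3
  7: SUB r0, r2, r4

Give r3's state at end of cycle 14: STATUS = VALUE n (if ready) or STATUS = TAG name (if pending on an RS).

STATUS = VALUE 0

cycle 1: issue SUB r1<-Add1 // r0:6,r1:Add1,r2:2,r3:1,r4:5
cycle 2: issue ADD r0<-Add2 // r0:Add2,r1:Add1,r2:2,r3:1,r4:5
cycle 3: issue MUL r0<-Mul1 // r0:Mul1,r1:Add1,r2:2,r3:1,r4:5
cycle 4: CDB Add1=1; issue MUL r1<-Mul2 // r0:Mul1,r1:Mul2,r2:2,r3:1,r4:5
cycle 5: CDB Add2=6; issue SUB r3<-Add1 // r0:Mul1,r1:Mul2,r2:2,r3:Add1,r4:5
cycle 6: stall // r0:Mul1,r1:Mul2,r2:2,r3:Add1,r4:5
cycle 7: stall // r0:Mul1,r1:Mul2,r2:2,r3:Add1,r4:5
cycle 8: CDB Mul2=1; issue MUL r1<-Mul2 // r0:Mul1,r1:Mul2,r2:2,r3:Add1,r4:5
cycle 9: CDB Mul1=6; issue MUL r4<-Mul1 // r0:6,r1:Mul2,r2:2,r3:Add1,r4:Mul1
cycle 10: issue SUB r0<-Add2 // r0:Add2,r1:Mul2,r2:2,r3:Add1,r4:Mul1
cycle 11: CDB Add1=0 // r0:Add2,r1:Mul2,r2:2,r3:0,r4:Mul1
cycle 12: CDB Mul2=5 // r0:Add2,r1:5,r2:2,r3:0,r4:Mul1
cycle 13: - // r0:Add2,r1:5,r2:2,r3:0,r4:Mul1
cycle 14: - // r0:Add2,r1:5,r2:2,r3:0,r4:Mul1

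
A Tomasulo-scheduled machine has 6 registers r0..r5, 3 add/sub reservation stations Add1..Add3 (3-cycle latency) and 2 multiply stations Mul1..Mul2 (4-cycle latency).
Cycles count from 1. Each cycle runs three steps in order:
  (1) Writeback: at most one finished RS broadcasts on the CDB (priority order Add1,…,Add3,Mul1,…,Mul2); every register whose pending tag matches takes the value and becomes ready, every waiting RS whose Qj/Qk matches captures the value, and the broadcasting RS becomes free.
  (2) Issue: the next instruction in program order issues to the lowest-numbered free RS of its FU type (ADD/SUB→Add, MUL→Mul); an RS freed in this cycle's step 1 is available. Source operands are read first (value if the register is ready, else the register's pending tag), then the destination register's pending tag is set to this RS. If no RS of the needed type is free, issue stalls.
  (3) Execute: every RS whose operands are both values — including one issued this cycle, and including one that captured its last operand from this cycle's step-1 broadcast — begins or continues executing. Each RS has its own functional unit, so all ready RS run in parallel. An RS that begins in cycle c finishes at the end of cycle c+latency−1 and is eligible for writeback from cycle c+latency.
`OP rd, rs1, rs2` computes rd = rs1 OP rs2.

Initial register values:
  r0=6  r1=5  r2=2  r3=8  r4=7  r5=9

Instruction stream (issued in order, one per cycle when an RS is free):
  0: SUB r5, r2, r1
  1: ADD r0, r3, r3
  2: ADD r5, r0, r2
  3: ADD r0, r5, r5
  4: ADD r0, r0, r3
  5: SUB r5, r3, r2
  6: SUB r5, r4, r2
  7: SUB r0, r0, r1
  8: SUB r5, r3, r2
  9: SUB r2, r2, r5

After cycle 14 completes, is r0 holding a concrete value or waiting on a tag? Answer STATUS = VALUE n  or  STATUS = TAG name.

STATUS = TAG Add3

c1: issue SUB r5<-Add1 | r0:6,r1:5,r2:2,r3:8,r4:7,r5:Add1
c2: issue ADD r0<-Add2 | r0:Add2,r1:5,r2:2,r3:8,r4:7,r5:Add1
c3: issue ADD r5<-Add3 | r0:Add2,r1:5,r2:2,r3:8,r4:7,r5:Add3
c4: CDB Add1=-3; issue ADD r0<-Add1 | r0:Add1,r1:5,r2:2,r3:8,r4:7,r5:Add3
c5: CDB Add2=16; issue ADD r0<-Add2 | r0:Add2,r1:5,r2:2,r3:8,r4:7,r5:Add3
c6: stall | r0:Add2,r1:5,r2:2,r3:8,r4:7,r5:Add3
c7: stall | r0:Add2,r1:5,r2:2,r3:8,r4:7,r5:Add3
c8: CDB Add3=18; issue SUB r5<-Add3 | r0:Add2,r1:5,r2:2,r3:8,r4:7,r5:Add3
c9: stall | r0:Add2,r1:5,r2:2,r3:8,r4:7,r5:Add3
c10: stall | r0:Add2,r1:5,r2:2,r3:8,r4:7,r5:Add3
c11: CDB Add1=36; issue SUB r5<-Add1 | r0:Add2,r1:5,r2:2,r3:8,r4:7,r5:Add1
c12: CDB Add3=6; issue SUB r0<-Add3 | r0:Add3,r1:5,r2:2,r3:8,r4:7,r5:Add1
c13: stall | r0:Add3,r1:5,r2:2,r3:8,r4:7,r5:Add1
c14: CDB Add1=5; issue SUB r5<-Add1 | r0:Add3,r1:5,r2:2,r3:8,r4:7,r5:Add1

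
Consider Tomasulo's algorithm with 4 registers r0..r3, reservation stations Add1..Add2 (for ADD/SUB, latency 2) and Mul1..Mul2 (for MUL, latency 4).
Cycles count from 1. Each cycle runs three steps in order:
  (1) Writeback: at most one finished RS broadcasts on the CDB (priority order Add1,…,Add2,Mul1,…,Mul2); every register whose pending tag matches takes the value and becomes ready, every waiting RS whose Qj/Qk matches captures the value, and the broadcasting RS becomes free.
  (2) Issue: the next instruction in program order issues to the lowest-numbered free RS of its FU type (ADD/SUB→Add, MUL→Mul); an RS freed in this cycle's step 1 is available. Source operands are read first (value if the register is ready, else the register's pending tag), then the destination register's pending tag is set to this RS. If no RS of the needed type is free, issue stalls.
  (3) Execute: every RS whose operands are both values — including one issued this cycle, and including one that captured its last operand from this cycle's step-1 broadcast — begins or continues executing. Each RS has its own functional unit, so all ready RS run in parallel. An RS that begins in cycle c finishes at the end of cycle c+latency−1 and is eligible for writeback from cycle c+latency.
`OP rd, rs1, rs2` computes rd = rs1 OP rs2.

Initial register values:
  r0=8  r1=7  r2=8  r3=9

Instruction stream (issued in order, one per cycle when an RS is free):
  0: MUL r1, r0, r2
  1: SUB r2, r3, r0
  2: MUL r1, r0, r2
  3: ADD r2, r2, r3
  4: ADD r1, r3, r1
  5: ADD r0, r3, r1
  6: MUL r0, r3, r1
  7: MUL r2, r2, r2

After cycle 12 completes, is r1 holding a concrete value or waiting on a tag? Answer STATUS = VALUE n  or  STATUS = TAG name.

c1: issue MUL r1<-Mul1 | r0:8,r1:Mul1,r2:8,r3:9
c2: issue SUB r2<-Add1 | r0:8,r1:Mul1,r2:Add1,r3:9
c3: issue MUL r1<-Mul2 | r0:8,r1:Mul2,r2:Add1,r3:9
c4: CDB Add1=1; issue ADD r2<-Add1 | r0:8,r1:Mul2,r2:Add1,r3:9
c5: CDB Mul1=64; issue ADD r1<-Add2 | r0:8,r1:Add2,r2:Add1,r3:9
c6: CDB Add1=10; issue ADD r0<-Add1 | r0:Add1,r1:Add2,r2:10,r3:9
c7: issue MUL r0<-Mul1 | r0:Mul1,r1:Add2,r2:10,r3:9
c8: CDB Mul2=8; issue MUL r2<-Mul2 | r0:Mul1,r1:Add2,r2:Mul2,r3:9
c9: - | r0:Mul1,r1:Add2,r2:Mul2,r3:9
c10: CDB Add2=17 | r0:Mul1,r1:17,r2:Mul2,r3:9
c11: - | r0:Mul1,r1:17,r2:Mul2,r3:9
c12: CDB Add1=26 | r0:Mul1,r1:17,r2:Mul2,r3:9

STATUS = VALUE 17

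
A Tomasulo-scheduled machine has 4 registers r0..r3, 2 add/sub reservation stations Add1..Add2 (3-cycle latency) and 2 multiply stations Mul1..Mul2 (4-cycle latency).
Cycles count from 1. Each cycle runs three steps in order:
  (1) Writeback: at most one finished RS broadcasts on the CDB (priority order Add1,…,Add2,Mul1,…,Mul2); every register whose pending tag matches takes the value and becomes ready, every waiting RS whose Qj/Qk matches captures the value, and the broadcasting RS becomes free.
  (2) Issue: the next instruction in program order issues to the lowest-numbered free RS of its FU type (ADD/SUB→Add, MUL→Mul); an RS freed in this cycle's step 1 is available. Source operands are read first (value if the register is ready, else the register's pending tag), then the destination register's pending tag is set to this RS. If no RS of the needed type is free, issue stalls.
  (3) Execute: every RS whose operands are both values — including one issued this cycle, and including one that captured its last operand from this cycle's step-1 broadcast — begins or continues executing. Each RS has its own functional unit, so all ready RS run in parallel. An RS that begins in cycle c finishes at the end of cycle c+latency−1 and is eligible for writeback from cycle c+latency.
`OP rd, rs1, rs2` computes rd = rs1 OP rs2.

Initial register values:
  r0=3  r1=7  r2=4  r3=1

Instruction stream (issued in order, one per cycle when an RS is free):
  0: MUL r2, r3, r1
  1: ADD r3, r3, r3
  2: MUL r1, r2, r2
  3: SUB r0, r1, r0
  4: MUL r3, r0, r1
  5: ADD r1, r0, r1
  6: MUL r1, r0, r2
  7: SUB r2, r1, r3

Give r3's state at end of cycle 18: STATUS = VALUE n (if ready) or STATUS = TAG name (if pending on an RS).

STATUS = VALUE 2254

cycle 1: issue MUL r2<-Mul1 // r0:3,r1:7,r2:Mul1,r3:1
cycle 2: issue ADD r3<-Add1 // r0:3,r1:7,r2:Mul1,r3:Add1
cycle 3: issue MUL r1<-Mul2 // r0:3,r1:Mul2,r2:Mul1,r3:Add1
cycle 4: issue SUB r0<-Add2 // r0:Add2,r1:Mul2,r2:Mul1,r3:Add1
cycle 5: CDB Add1=2; stall // r0:Add2,r1:Mul2,r2:Mul1,r3:2
cycle 6: CDB Mul1=7; issue MUL r3<-Mul1 // r0:Add2,r1:Mul2,r2:7,r3:Mul1
cycle 7: issue ADD r1<-Add1 // r0:Add2,r1:Add1,r2:7,r3:Mul1
cycle 8: stall // r0:Add2,r1:Add1,r2:7,r3:Mul1
cycle 9: stall // r0:Add2,r1:Add1,r2:7,r3:Mul1
cycle 10: CDB Mul2=49; issue MUL r1<-Mul2 // r0:Add2,r1:Mul2,r2:7,r3:Mul1
cycle 11: stall // r0:Add2,r1:Mul2,r2:7,r3:Mul1
cycle 12: stall // r0:Add2,r1:Mul2,r2:7,r3:Mul1
cycle 13: CDB Add2=46; issue SUB r2<-Add2 // r0:46,r1:Mul2,r2:Add2,r3:Mul1
cycle 14: - // r0:46,r1:Mul2,r2:Add2,r3:Mul1
cycle 15: - // r0:46,r1:Mul2,r2:Add2,r3:Mul1
cycle 16: CDB Add1=95 // r0:46,r1:Mul2,r2:Add2,r3:Mul1
cycle 17: CDB Mul1=2254 // r0:46,r1:Mul2,r2:Add2,r3:2254
cycle 18: CDB Mul2=322 // r0:46,r1:322,r2:Add2,r3:2254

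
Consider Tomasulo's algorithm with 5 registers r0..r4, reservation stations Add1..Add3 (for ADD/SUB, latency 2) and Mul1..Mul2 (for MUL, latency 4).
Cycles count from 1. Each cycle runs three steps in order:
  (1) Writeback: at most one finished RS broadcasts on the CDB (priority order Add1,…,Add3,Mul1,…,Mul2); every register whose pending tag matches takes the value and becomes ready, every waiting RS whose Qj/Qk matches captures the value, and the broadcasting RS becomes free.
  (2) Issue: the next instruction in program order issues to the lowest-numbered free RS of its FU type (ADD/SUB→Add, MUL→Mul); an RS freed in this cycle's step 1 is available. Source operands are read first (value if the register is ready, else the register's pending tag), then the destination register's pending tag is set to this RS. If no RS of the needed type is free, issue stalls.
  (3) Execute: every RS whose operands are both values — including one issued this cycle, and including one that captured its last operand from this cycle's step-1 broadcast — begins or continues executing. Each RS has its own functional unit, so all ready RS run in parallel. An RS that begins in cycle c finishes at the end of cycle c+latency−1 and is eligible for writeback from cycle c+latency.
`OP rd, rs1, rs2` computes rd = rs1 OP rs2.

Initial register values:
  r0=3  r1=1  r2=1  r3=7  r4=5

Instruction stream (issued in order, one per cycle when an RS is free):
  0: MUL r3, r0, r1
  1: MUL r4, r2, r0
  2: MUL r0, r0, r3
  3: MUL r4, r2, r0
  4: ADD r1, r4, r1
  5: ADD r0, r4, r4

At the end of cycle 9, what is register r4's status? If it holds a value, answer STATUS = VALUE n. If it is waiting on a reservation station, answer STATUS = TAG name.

c1: issue MUL r3<-Mul1 | r0:3,r1:1,r2:1,r3:Mul1,r4:5
c2: issue MUL r4<-Mul2 | r0:3,r1:1,r2:1,r3:Mul1,r4:Mul2
c3: stall | r0:3,r1:1,r2:1,r3:Mul1,r4:Mul2
c4: stall | r0:3,r1:1,r2:1,r3:Mul1,r4:Mul2
c5: CDB Mul1=3; issue MUL r0<-Mul1 | r0:Mul1,r1:1,r2:1,r3:3,r4:Mul2
c6: CDB Mul2=3; issue MUL r4<-Mul2 | r0:Mul1,r1:1,r2:1,r3:3,r4:Mul2
c7: issue ADD r1<-Add1 | r0:Mul1,r1:Add1,r2:1,r3:3,r4:Mul2
c8: issue ADD r0<-Add2 | r0:Add2,r1:Add1,r2:1,r3:3,r4:Mul2
c9: CDB Mul1=9 | r0:Add2,r1:Add1,r2:1,r3:3,r4:Mul2

STATUS = TAG Mul2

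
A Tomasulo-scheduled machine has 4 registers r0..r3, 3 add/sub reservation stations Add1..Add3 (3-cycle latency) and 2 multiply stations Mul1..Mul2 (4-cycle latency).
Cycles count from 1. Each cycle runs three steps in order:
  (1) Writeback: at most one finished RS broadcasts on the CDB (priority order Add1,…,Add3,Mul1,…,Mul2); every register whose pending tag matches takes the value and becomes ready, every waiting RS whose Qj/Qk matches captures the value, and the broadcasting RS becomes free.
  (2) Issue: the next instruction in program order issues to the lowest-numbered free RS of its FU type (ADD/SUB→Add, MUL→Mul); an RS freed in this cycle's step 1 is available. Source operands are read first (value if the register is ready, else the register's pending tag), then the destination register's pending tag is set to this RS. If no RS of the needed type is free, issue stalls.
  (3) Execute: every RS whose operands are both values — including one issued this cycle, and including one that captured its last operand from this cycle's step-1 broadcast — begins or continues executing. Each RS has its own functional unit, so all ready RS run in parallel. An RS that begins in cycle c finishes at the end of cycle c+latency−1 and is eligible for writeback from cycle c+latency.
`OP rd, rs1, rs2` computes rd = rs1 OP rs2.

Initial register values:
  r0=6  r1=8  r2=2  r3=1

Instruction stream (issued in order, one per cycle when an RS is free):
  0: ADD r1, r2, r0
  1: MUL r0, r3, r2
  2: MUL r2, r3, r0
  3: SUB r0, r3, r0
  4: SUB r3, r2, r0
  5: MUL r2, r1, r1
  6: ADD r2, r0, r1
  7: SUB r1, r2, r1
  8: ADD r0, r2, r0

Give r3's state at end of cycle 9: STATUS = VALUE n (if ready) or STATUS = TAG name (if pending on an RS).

STATUS = TAG Add2

cycle 1: issue ADD r1<-Add1 // r0:6,r1:Add1,r2:2,r3:1
cycle 2: issue MUL r0<-Mul1 // r0:Mul1,r1:Add1,r2:2,r3:1
cycle 3: issue MUL r2<-Mul2 // r0:Mul1,r1:Add1,r2:Mul2,r3:1
cycle 4: CDB Add1=8; issue SUB r0<-Add1 // r0:Add1,r1:8,r2:Mul2,r3:1
cycle 5: issue SUB r3<-Add2 // r0:Add1,r1:8,r2:Mul2,r3:Add2
cycle 6: CDB Mul1=2; issue MUL r2<-Mul1 // r0:Add1,r1:8,r2:Mul1,r3:Add2
cycle 7: issue ADD r2<-Add3 // r0:Add1,r1:8,r2:Add3,r3:Add2
cycle 8: stall // r0:Add1,r1:8,r2:Add3,r3:Add2
cycle 9: CDB Add1=-1; issue SUB r1<-Add1 // r0:-1,r1:Add1,r2:Add3,r3:Add2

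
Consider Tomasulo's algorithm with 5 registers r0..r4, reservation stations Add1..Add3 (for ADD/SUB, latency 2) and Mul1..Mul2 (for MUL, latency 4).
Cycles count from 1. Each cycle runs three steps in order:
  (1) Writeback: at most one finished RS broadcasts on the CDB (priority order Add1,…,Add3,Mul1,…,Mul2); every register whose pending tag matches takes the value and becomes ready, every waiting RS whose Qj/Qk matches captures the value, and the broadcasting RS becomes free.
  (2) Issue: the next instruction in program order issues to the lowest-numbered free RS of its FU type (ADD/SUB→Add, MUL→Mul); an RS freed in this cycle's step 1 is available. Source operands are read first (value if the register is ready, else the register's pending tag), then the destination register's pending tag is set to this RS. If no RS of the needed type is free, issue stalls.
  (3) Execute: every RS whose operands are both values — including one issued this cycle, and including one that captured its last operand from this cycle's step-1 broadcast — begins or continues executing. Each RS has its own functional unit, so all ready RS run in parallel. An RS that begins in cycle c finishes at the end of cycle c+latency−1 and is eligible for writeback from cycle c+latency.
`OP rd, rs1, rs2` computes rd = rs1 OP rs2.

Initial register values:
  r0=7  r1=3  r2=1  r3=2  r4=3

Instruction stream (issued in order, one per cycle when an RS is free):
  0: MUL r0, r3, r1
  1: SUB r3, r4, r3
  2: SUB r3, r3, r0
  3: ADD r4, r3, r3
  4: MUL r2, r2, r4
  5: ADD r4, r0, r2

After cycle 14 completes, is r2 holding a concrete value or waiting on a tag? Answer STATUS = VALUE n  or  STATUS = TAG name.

STATUS = VALUE -10

  c1: issue MUL r0<-Mul1  regs: r0:Mul1,r1:3,r2:1,r3:2,r4:3
  c2: issue SUB r3<-Add1  regs: r0:Mul1,r1:3,r2:1,r3:Add1,r4:3
  c3: issue SUB r3<-Add2  regs: r0:Mul1,r1:3,r2:1,r3:Add2,r4:3
  c4: CDB Add1=1; issue ADD r4<-Add1  regs: r0:Mul1,r1:3,r2:1,r3:Add2,r4:Add1
  c5: CDB Mul1=6; issue MUL r2<-Mul1  regs: r0:6,r1:3,r2:Mul1,r3:Add2,r4:Add1
  c6: issue ADD r4<-Add3  regs: r0:6,r1:3,r2:Mul1,r3:Add2,r4:Add3
  c7: CDB Add2=-5  regs: r0:6,r1:3,r2:Mul1,r3:-5,r4:Add3
  c8: -  regs: r0:6,r1:3,r2:Mul1,r3:-5,r4:Add3
  c9: CDB Add1=-10  regs: r0:6,r1:3,r2:Mul1,r3:-5,r4:Add3
  c10: -  regs: r0:6,r1:3,r2:Mul1,r3:-5,r4:Add3
  c11: -  regs: r0:6,r1:3,r2:Mul1,r3:-5,r4:Add3
  c12: -  regs: r0:6,r1:3,r2:Mul1,r3:-5,r4:Add3
  c13: CDB Mul1=-10  regs: r0:6,r1:3,r2:-10,r3:-5,r4:Add3
  c14: -  regs: r0:6,r1:3,r2:-10,r3:-5,r4:Add3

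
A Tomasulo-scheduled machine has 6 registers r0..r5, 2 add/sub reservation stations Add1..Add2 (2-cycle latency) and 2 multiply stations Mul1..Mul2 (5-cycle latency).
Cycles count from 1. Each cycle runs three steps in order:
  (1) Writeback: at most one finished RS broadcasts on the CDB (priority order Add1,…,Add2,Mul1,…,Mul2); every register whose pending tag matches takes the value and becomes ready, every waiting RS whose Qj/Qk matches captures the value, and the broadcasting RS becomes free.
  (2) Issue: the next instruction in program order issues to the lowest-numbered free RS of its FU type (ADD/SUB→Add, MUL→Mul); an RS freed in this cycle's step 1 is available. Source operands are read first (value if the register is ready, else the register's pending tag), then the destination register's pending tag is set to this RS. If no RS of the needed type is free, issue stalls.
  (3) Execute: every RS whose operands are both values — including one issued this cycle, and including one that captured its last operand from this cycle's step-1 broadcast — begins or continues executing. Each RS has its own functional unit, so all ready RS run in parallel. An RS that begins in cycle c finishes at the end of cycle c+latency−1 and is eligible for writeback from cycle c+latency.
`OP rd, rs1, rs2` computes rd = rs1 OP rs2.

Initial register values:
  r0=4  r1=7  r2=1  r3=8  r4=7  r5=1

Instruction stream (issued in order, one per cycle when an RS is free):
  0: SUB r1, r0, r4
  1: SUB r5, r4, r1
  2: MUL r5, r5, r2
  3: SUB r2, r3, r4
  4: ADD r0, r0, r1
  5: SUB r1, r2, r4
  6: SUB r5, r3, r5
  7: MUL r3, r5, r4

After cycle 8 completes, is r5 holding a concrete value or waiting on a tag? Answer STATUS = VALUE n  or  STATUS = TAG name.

cycle 1: issue SUB r1<-Add1 // r0:4,r1:Add1,r2:1,r3:8,r4:7,r5:1
cycle 2: issue SUB r5<-Add2 // r0:4,r1:Add1,r2:1,r3:8,r4:7,r5:Add2
cycle 3: CDB Add1=-3; issue MUL r5<-Mul1 // r0:4,r1:-3,r2:1,r3:8,r4:7,r5:Mul1
cycle 4: issue SUB r2<-Add1 // r0:4,r1:-3,r2:Add1,r3:8,r4:7,r5:Mul1
cycle 5: CDB Add2=10; issue ADD r0<-Add2 // r0:Add2,r1:-3,r2:Add1,r3:8,r4:7,r5:Mul1
cycle 6: CDB Add1=1; issue SUB r1<-Add1 // r0:Add2,r1:Add1,r2:1,r3:8,r4:7,r5:Mul1
cycle 7: CDB Add2=1; issue SUB r5<-Add2 // r0:1,r1:Add1,r2:1,r3:8,r4:7,r5:Add2
cycle 8: CDB Add1=-6; issue MUL r3<-Mul2 // r0:1,r1:-6,r2:1,r3:Mul2,r4:7,r5:Add2

STATUS = TAG Add2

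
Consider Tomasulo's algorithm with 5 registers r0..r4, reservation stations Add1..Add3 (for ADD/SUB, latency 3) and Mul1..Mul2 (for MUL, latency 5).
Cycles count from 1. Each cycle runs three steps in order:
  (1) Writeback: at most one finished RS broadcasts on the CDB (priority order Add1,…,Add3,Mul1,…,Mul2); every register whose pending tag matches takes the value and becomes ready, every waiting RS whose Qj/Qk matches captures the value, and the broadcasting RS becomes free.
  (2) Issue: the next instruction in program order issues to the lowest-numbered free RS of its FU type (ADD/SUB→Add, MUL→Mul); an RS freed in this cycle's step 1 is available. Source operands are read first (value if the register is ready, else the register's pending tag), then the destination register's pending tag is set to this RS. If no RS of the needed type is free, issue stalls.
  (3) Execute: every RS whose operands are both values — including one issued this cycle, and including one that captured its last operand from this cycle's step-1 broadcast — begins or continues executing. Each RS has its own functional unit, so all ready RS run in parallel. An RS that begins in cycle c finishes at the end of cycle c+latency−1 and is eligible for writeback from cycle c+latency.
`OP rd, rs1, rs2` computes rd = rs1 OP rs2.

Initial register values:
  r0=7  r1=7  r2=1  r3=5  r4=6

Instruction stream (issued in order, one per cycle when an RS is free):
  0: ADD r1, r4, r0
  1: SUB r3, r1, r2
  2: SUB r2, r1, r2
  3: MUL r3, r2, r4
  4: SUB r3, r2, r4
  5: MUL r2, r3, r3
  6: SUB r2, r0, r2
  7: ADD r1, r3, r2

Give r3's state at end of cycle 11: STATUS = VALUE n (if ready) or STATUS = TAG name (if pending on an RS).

STATUS = VALUE 6

  c1: issue ADD r1<-Add1  regs: r0:7,r1:Add1,r2:1,r3:5,r4:6
  c2: issue SUB r3<-Add2  regs: r0:7,r1:Add1,r2:1,r3:Add2,r4:6
  c3: issue SUB r2<-Add3  regs: r0:7,r1:Add1,r2:Add3,r3:Add2,r4:6
  c4: CDB Add1=13; issue MUL r3<-Mul1  regs: r0:7,r1:13,r2:Add3,r3:Mul1,r4:6
  c5: issue SUB r3<-Add1  regs: r0:7,r1:13,r2:Add3,r3:Add1,r4:6
  c6: issue MUL r2<-Mul2  regs: r0:7,r1:13,r2:Mul2,r3:Add1,r4:6
  c7: CDB Add2=12; issue SUB r2<-Add2  regs: r0:7,r1:13,r2:Add2,r3:Add1,r4:6
  c8: CDB Add3=12; issue ADD r1<-Add3  regs: r0:7,r1:Add3,r2:Add2,r3:Add1,r4:6
  c9: -  regs: r0:7,r1:Add3,r2:Add2,r3:Add1,r4:6
  c10: -  regs: r0:7,r1:Add3,r2:Add2,r3:Add1,r4:6
  c11: CDB Add1=6  regs: r0:7,r1:Add3,r2:Add2,r3:6,r4:6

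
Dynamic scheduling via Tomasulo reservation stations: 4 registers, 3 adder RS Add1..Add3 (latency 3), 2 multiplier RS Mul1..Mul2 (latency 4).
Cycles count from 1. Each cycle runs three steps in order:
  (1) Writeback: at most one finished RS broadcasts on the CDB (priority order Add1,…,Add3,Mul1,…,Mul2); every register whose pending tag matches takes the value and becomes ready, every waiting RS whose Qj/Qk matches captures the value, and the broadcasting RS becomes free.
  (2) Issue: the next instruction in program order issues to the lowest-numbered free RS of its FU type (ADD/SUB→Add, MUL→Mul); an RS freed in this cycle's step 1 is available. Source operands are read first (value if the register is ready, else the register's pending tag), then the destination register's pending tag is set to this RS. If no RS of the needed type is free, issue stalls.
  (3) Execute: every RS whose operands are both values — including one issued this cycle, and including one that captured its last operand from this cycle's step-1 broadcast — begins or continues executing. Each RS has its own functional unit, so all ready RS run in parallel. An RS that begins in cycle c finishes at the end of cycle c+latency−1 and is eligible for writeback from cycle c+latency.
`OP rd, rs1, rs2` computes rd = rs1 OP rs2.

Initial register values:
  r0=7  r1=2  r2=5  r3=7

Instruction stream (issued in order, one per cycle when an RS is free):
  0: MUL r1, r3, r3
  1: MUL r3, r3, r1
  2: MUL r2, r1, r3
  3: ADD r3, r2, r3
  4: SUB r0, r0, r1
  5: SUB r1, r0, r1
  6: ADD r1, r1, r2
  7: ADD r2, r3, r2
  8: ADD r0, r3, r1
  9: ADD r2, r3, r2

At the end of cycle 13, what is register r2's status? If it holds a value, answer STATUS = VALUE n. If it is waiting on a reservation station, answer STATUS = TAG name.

  c1: issue MUL r1<-Mul1  regs: r0:7,r1:Mul1,r2:5,r3:7
  c2: issue MUL r3<-Mul2  regs: r0:7,r1:Mul1,r2:5,r3:Mul2
  c3: stall  regs: r0:7,r1:Mul1,r2:5,r3:Mul2
  c4: stall  regs: r0:7,r1:Mul1,r2:5,r3:Mul2
  c5: CDB Mul1=49; issue MUL r2<-Mul1  regs: r0:7,r1:49,r2:Mul1,r3:Mul2
  c6: issue ADD r3<-Add1  regs: r0:7,r1:49,r2:Mul1,r3:Add1
  c7: issue SUB r0<-Add2  regs: r0:Add2,r1:49,r2:Mul1,r3:Add1
  c8: issue SUB r1<-Add3  regs: r0:Add2,r1:Add3,r2:Mul1,r3:Add1
  c9: CDB Mul2=343; stall  regs: r0:Add2,r1:Add3,r2:Mul1,r3:Add1
  c10: CDB Add2=-42; issue ADD r1<-Add2  regs: r0:-42,r1:Add2,r2:Mul1,r3:Add1
  c11: stall  regs: r0:-42,r1:Add2,r2:Mul1,r3:Add1
  c12: stall  regs: r0:-42,r1:Add2,r2:Mul1,r3:Add1
  c13: CDB Add3=-91; issue ADD r2<-Add3  regs: r0:-42,r1:Add2,r2:Add3,r3:Add1

STATUS = TAG Add3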